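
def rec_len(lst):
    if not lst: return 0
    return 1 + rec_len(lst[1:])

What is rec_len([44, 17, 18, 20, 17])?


rec_len([44, 17, 18, 20, 17]) = 1 + rec_len([17, 18, 20, 17])
rec_len([17, 18, 20, 17]) = 1 + rec_len([18, 20, 17])
rec_len([18, 20, 17]) = 1 + rec_len([20, 17])
rec_len([20, 17]) = 1 + rec_len([17])
rec_len([17]) = 1 + rec_len([])
rec_len([]) = 0  (base case)
Unwinding: 1 + 1 + 1 + 1 + 1 + 0 = 5

5


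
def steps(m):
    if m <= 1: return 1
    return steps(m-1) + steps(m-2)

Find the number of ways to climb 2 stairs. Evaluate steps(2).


Building up from base cases:
steps(0) = 1
steps(1) = 1
steps(2) = steps(1) + steps(0) = 1 + 1 = 2

2


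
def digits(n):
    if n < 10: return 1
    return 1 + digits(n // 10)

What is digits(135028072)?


digits(135028072) = 1 + digits(13502807)
digits(13502807) = 1 + digits(1350280)
digits(1350280) = 1 + digits(135028)
digits(135028) = 1 + digits(13502)
digits(13502) = 1 + digits(1350)
digits(1350) = 1 + digits(135)
digits(135) = 1 + digits(13)
digits(13) = 1 + digits(1)
digits(1) = 1  (base case: 1 < 10)
Unwinding: 1 + 1 + 1 + 1 + 1 + 1 + 1 + 1 + 1 = 9

9


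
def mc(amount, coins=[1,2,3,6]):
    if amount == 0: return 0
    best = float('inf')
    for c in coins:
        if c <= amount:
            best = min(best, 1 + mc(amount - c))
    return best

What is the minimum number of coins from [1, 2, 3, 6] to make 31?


Building up with DP:
mc(0) = 0
mc(1) = min(1+mc(0)=1+0=1) = 1
mc(2) = min(1+mc(1)=1+1=2, 1+mc(0)=1+0=1) = 1
mc(3) = min(1+mc(2)=1+1=2, 1+mc(1)=1+1=2, 1+mc(0)=1+0=1) = 1
mc(4) = min(1+mc(3)=1+1=2, 1+mc(2)=1+1=2, 1+mc(1)=1+1=2) = 2
mc(5) = min(1+mc(4)=1+2=3, 1+mc(3)=1+1=2, 1+mc(2)=1+1=2) = 2
mc(6) = min(1+mc(5)=1+2=3, 1+mc(4)=1+2=3, 1+mc(3)=1+1=2, 1+mc(0)=1+0=1) = 1
mc(7) = min(1+mc(6)=1+1=2, 1+mc(5)=1+2=3, 1+mc(4)=1+2=3, 1+mc(1)=1+1=2) = 2
mc(8) = min(1+mc(7)=1+2=3, 1+mc(6)=1+1=2, 1+mc(5)=1+2=3, 1+mc(2)=1+1=2) = 2
mc(9) = min(1+mc(8)=1+2=3, 1+mc(7)=1+2=3, 1+mc(6)=1+1=2, 1+mc(3)=1+1=2) = 2
mc(10) = min(1+mc(9)=1+2=3, 1+mc(8)=1+2=3, 1+mc(7)=1+2=3, 1+mc(4)=1+2=3) = 3
mc(11) = min(1+mc(10)=1+3=4, 1+mc(9)=1+2=3, 1+mc(8)=1+2=3, 1+mc(5)=1+2=3) = 3
mc(12) = min(1+mc(11)=1+3=4, 1+mc(10)=1+3=4, 1+mc(9)=1+2=3, 1+mc(6)=1+1=2) = 2
mc(13) = min(1+mc(12)=1+2=3, 1+mc(11)=1+3=4, 1+mc(10)=1+3=4, 1+mc(7)=1+2=3) = 3
mc(14) = min(1+mc(13)=1+3=4, 1+mc(12)=1+2=3, 1+mc(11)=1+3=4, 1+mc(8)=1+2=3) = 3
mc(15) = min(1+mc(14)=1+3=4, 1+mc(13)=1+3=4, 1+mc(12)=1+2=3, 1+mc(9)=1+2=3) = 3
mc(16) = min(1+mc(15)=1+3=4, 1+mc(14)=1+3=4, 1+mc(13)=1+3=4, 1+mc(10)=1+3=4) = 4
mc(17) = min(1+mc(16)=1+4=5, 1+mc(15)=1+3=4, 1+mc(14)=1+3=4, 1+mc(11)=1+3=4) = 4
mc(18) = min(1+mc(17)=1+4=5, 1+mc(16)=1+4=5, 1+mc(15)=1+3=4, 1+mc(12)=1+2=3) = 3
mc(19) = min(1+mc(18)=1+3=4, 1+mc(17)=1+4=5, 1+mc(16)=1+4=5, 1+mc(13)=1+3=4) = 4
mc(20) = min(1+mc(19)=1+4=5, 1+mc(18)=1+3=4, 1+mc(17)=1+4=5, 1+mc(14)=1+3=4) = 4
mc(21) = min(1+mc(20)=1+4=5, 1+mc(19)=1+4=5, 1+mc(18)=1+3=4, 1+mc(15)=1+3=4) = 4
mc(22) = min(1+mc(21)=1+4=5, 1+mc(20)=1+4=5, 1+mc(19)=1+4=5, 1+mc(16)=1+4=5) = 5
mc(23) = min(1+mc(22)=1+5=6, 1+mc(21)=1+4=5, 1+mc(20)=1+4=5, 1+mc(17)=1+4=5) = 5
mc(24) = min(1+mc(23)=1+5=6, 1+mc(22)=1+5=6, 1+mc(21)=1+4=5, 1+mc(18)=1+3=4) = 4
mc(25) = min(1+mc(24)=1+4=5, 1+mc(23)=1+5=6, 1+mc(22)=1+5=6, 1+mc(19)=1+4=5) = 5
mc(26) = min(1+mc(25)=1+5=6, 1+mc(24)=1+4=5, 1+mc(23)=1+5=6, 1+mc(20)=1+4=5) = 5
mc(27) = min(1+mc(26)=1+5=6, 1+mc(25)=1+5=6, 1+mc(24)=1+4=5, 1+mc(21)=1+4=5) = 5
mc(28) = min(1+mc(27)=1+5=6, 1+mc(26)=1+5=6, 1+mc(25)=1+5=6, 1+mc(22)=1+5=6) = 6
mc(29) = min(1+mc(28)=1+6=7, 1+mc(27)=1+5=6, 1+mc(26)=1+5=6, 1+mc(23)=1+5=6) = 6
mc(30) = min(1+mc(29)=1+6=7, 1+mc(28)=1+6=7, 1+mc(27)=1+5=6, 1+mc(24)=1+4=5) = 5
mc(31) = min(1+mc(30)=1+5=6, 1+mc(29)=1+6=7, 1+mc(28)=1+6=7, 1+mc(25)=1+5=6) = 6

6


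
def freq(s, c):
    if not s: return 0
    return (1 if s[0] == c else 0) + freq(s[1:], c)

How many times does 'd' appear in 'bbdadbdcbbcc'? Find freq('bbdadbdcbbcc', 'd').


s[0]='b' != 'd' -> 0
s[0]='b' != 'd' -> 0
s[0]='d' == 'd' -> 1
s[0]='a' != 'd' -> 0
s[0]='d' == 'd' -> 1
s[0]='b' != 'd' -> 0
s[0]='d' == 'd' -> 1
s[0]='c' != 'd' -> 0
s[0]='b' != 'd' -> 0
s[0]='b' != 'd' -> 0
s[0]='c' != 'd' -> 0
s[0]='c' != 'd' -> 0
Sum: 0 + 0 + 1 + 0 + 1 + 0 + 1 + 0 + 0 + 0 + 0 + 0 = 3

3


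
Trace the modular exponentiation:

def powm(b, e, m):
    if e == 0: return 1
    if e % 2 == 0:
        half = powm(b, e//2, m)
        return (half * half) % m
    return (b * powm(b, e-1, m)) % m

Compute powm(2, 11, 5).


powm(2, 11, 5): e is odd, compute powm(2, 10, 5)
  powm(2, 10, 5): e is even, compute powm(2, 5, 5)
    powm(2, 5, 5): e is odd, compute powm(2, 4, 5)
      powm(2, 4, 5): e is even, compute powm(2, 2, 5)
        powm(2, 2, 5): e is even, compute powm(2, 1, 5)
          powm(2, 1, 5): e is odd, compute powm(2, 0, 5)
          powm(2, 0, 5) = 1
          (2 * 1) % 5 = 2
        half=2, (2*2) % 5 = 4
      half=4, (4*4) % 5 = 1
    (2 * 1) % 5 = 2
  half=2, (2*2) % 5 = 4
(2 * 4) % 5 = 3

3


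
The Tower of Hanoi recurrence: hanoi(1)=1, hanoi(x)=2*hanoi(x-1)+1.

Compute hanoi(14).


hanoi(14) = 2 * hanoi(13) + 1
hanoi(13) = 2 * hanoi(12) + 1
hanoi(12) = 2 * hanoi(11) + 1
hanoi(11) = 2 * hanoi(10) + 1
hanoi(10) = 2 * hanoi(9) + 1
hanoi(9) = 2 * hanoi(8) + 1
hanoi(8) = 2 * hanoi(7) + 1
hanoi(7) = 2 * hanoi(6) + 1
hanoi(6) = 2 * hanoi(5) + 1
hanoi(5) = 2 * hanoi(4) + 1
hanoi(4) = 2 * hanoi(3) + 1
hanoi(3) = 2 * hanoi(2) + 1
hanoi(2) = 2 * hanoi(1) + 1
hanoi(1) = 1  (base case)
hanoi(2) = 2 * 1 + 1 = 3
hanoi(3) = 2 * 3 + 1 = 7
hanoi(4) = 2 * 7 + 1 = 15
hanoi(5) = 2 * 15 + 1 = 31
hanoi(6) = 2 * 31 + 1 = 63
hanoi(7) = 2 * 63 + 1 = 127
hanoi(8) = 2 * 127 + 1 = 255
hanoi(9) = 2 * 255 + 1 = 511
hanoi(10) = 2 * 511 + 1 = 1023
hanoi(11) = 2 * 1023 + 1 = 2047
hanoi(12) = 2 * 2047 + 1 = 4095
hanoi(13) = 2 * 4095 + 1 = 8191
hanoi(14) = 2 * 8191 + 1 = 16383

16383


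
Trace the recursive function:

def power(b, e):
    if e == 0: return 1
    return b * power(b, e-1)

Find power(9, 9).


power(9, 9)
= 9 * power(9, 8)
= 9 * 9 * power(9, 7)
= 9 * 9 * 9 * power(9, 6)
= 9 * 9 * 9 * 9 * power(9, 5)
= 9 * 9 * 9 * 9 * 9 * power(9, 4)
= 9 * 9 * 9 * 9 * 9 * 9 * power(9, 3)
= 9 * 9 * 9 * 9 * 9 * 9 * 9 * power(9, 2)
= 9 * 9 * 9 * 9 * 9 * 9 * 9 * 9 * power(9, 1)
= 9 * 9 * 9 * 9 * 9 * 9 * 9 * 9 * 9 * power(9, 0)
= 9 * 9 * 9 * 9 * 9 * 9 * 9 * 9 * 9 * 1
= 387420489

387420489


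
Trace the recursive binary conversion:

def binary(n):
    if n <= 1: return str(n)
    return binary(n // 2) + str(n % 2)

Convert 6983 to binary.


binary(6983) = binary(3491) + '1'
binary(3491) = binary(1745) + '1'
binary(1745) = binary(872) + '1'
binary(872) = binary(436) + '0'
binary(436) = binary(218) + '0'
binary(218) = binary(109) + '0'
binary(109) = binary(54) + '1'
binary(54) = binary(27) + '0'
binary(27) = binary(13) + '1'
binary(13) = binary(6) + '1'
binary(6) = binary(3) + '0'
binary(3) = binary(1) + '1'
binary(1) = '1'  (base case)
Concatenating: '1' + '1' + '0' + '1' + '1' + '0' + '1' + '0' + '0' + '0' + '1' + '1' + '1' = '1101101000111'

1101101000111


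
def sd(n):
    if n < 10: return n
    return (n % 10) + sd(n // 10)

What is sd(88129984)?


sd(88129984) = 4 + sd(8812998)
sd(8812998) = 8 + sd(881299)
sd(881299) = 9 + sd(88129)
sd(88129) = 9 + sd(8812)
sd(8812) = 2 + sd(881)
sd(881) = 1 + sd(88)
sd(88) = 8 + sd(8)
sd(8) = 8  (base case)
Total: 4 + 8 + 9 + 9 + 2 + 1 + 8 + 8 = 49

49


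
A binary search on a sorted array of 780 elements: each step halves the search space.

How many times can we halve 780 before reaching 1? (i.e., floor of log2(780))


780 / 2 = 390
390 / 2 = 195
195 / 2 = 97
97 / 2 = 48
48 / 2 = 24
24 / 2 = 12
12 / 2 = 6
6 / 2 = 3
3 / 2 = 1
Reached 1 after 9 halvings

9


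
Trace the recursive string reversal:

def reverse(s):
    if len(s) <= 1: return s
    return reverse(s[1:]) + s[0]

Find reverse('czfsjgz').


reverse('czfsjgz') = reverse('zfsjgz') + 'c'
reverse('zfsjgz') = reverse('fsjgz') + 'z'
reverse('fsjgz') = reverse('sjgz') + 'f'
reverse('sjgz') = reverse('jgz') + 's'
reverse('jgz') = reverse('gz') + 'j'
reverse('gz') = reverse('z') + 'g'
reverse('z') = 'z'  (base case)
Concatenating: 'z' + 'g' + 'j' + 's' + 'f' + 'z' + 'c' = 'zgjsfzc'

zgjsfzc


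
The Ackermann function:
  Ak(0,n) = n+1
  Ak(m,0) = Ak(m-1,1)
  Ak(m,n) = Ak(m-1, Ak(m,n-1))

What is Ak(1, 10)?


Ak(1, 10) = Ak(0, Ak(1, 9))
  Ak(1, 9) = Ak(0, Ak(1, 8))
    Ak(1, 8) = Ak(0, Ak(1, 7))
      Ak(1, 7) = Ak(0, Ak(1, 6))
        Ak(1, 6) = Ak(0, Ak(1, 5))
          Ak(1, 5) = Ak(0, Ak(1, 4))
          Ak(1, 4) = Ak(0, Ak(1, 3))
          Ak(1, 3) = Ak(0, Ak(1, 2))
          Ak(1, 2) = Ak(0, Ak(1, 1))
          Ak(1, 1) = Ak(0, Ak(1, 0))
          Ak(1, 0) = Ak(0, 1)
          Ak(0, 1) = 2
            = Ak(0, 2)
          Ak(0, 2) = 3
            = Ak(0, 3)
          Ak(0, 3) = 4
            = Ak(0, 4)
          Ak(0, 4) = 5
            = Ak(0, 5)
          Ak(0, 5) = 6
            = Ak(0, 6)
          Ak(0, 6) = 7
          = Ak(0, 7)
          Ak(0, 7) = 8
        = Ak(0, 8)
... (trace truncated)
Result: Ak(1, 10) = 12

12


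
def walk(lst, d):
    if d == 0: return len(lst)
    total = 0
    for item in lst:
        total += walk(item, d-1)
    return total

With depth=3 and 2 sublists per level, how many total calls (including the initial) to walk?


At depth 0 (root): 1 call
At depth 1: each of 1 parents calls walk on 2 children = 2 calls
At depth 2: each of 2 parents calls walk on 2 children = 4 calls
At depth 3: each of 4 parents calls walk on 2 children = 8 calls
Total: 1 + 2 + 4 + 8 = 15

15


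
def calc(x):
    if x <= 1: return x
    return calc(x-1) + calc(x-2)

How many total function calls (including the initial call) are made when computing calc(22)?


Let C(n) = total calls for calc(n)
C(0) = 1, C(1) = 1
C(2) = 1 + C(1) + C(0) = 1 + 1 + 1 = 3
C(3) = 1 + C(2) + C(1) = 1 + 3 + 1 = 5
C(4) = 1 + C(3) + C(2) = 1 + 5 + 3 = 9
C(5) = 1 + C(4) + C(3) = 1 + 9 + 5 = 15
C(6) = 1 + C(5) + C(4) = 1 + 15 + 9 = 25
C(7) = 1 + C(6) + C(5) = 1 + 25 + 15 = 41
C(8) = 1 + C(7) + C(6) = 1 + 41 + 25 = 67
C(9) = 1 + C(8) + C(7) = 1 + 67 + 41 = 109
C(10) = 1 + C(9) + C(8) = 1 + 109 + 67 = 177
C(11) = 1 + C(10) + C(9) = 1 + 177 + 109 = 287
C(12) = 1 + C(11) + C(10) = 1 + 287 + 177 = 465
C(13) = 1 + C(12) + C(11) = 1 + 465 + 287 = 753
C(14) = 1 + C(13) + C(12) = 1 + 753 + 465 = 1219
C(15) = 1 + C(14) + C(13) = 1 + 1219 + 753 = 1973
C(16) = 1 + C(15) + C(14) = 1 + 1973 + 1219 = 3193
C(17) = 1 + C(16) + C(15) = 1 + 3193 + 1973 = 5167
C(18) = 1 + C(17) + C(16) = 1 + 5167 + 3193 = 8361
C(19) = 1 + C(18) + C(17) = 1 + 8361 + 5167 = 13529
C(20) = 1 + C(19) + C(18) = 1 + 13529 + 8361 = 21891
C(21) = 1 + C(20) + C(19) = 1 + 21891 + 13529 = 35421
C(22) = 1 + C(21) + C(20) = 1 + 35421 + 21891 = 57313

57313


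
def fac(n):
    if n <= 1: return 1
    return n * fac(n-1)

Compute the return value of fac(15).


fac(15)
= 15 * fac(14)
= 15 * 14 * fac(13)
= 15 * 14 * 13 * fac(12)
= 15 * 14 * 13 * 12 * fac(11)
= 15 * 14 * 13 * 12 * 11 * fac(10)
= 15 * 14 * 13 * 12 * 11 * 10 * fac(9)
= 15 * 14 * 13 * 12 * 11 * 10 * 9 * fac(8)
= 15 * 14 * 13 * 12 * 11 * 10 * 9 * 8 * fac(7)
= 15 * 14 * 13 * 12 * 11 * 10 * 9 * 8 * 7 * fac(6)
= 15 * 14 * 13 * 12 * 11 * 10 * 9 * 8 * 7 * 6 * fac(5)
= 15 * 14 * 13 * 12 * 11 * 10 * 9 * 8 * 7 * 6 * 5 * fac(4)
= 15 * 14 * 13 * 12 * 11 * 10 * 9 * 8 * 7 * 6 * 5 * 4 * fac(3)
= 15 * 14 * 13 * 12 * 11 * 10 * 9 * 8 * 7 * 6 * 5 * 4 * 3 * fac(2)
= 15 * 14 * 13 * 12 * 11 * 10 * 9 * 8 * 7 * 6 * 5 * 4 * 3 * 2 * fac(1)
= 15 * 14 * 13 * 12 * 11 * 10 * 9 * 8 * 7 * 6 * 5 * 4 * 3 * 2 * 1
= 1307674368000

1307674368000


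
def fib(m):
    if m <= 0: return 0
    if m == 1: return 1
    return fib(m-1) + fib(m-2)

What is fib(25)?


Computing fib(25) bottom-up:
fib(0) = 0
fib(1) = 1
fib(2) = fib(1) + fib(0) = 1 + 0 = 1
fib(3) = fib(2) + fib(1) = 1 + 1 = 2
fib(4) = fib(3) + fib(2) = 2 + 1 = 3
fib(5) = fib(4) + fib(3) = 3 + 2 = 5
fib(6) = fib(5) + fib(4) = 5 + 3 = 8
fib(7) = fib(6) + fib(5) = 8 + 5 = 13
fib(8) = fib(7) + fib(6) = 13 + 8 = 21
fib(9) = fib(8) + fib(7) = 21 + 13 = 34
fib(10) = fib(9) + fib(8) = 34 + 21 = 55
fib(11) = fib(10) + fib(9) = 55 + 34 = 89
fib(12) = fib(11) + fib(10) = 89 + 55 = 144
fib(13) = fib(12) + fib(11) = 144 + 89 = 233
fib(14) = fib(13) + fib(12) = 233 + 144 = 377
fib(15) = fib(14) + fib(13) = 377 + 233 = 610
fib(16) = fib(15) + fib(14) = 610 + 377 = 987
fib(17) = fib(16) + fib(15) = 987 + 610 = 1597
fib(18) = fib(17) + fib(16) = 1597 + 987 = 2584
fib(19) = fib(18) + fib(17) = 2584 + 1597 = 4181
fib(20) = fib(19) + fib(18) = 4181 + 2584 = 6765
fib(21) = fib(20) + fib(19) = 6765 + 4181 = 10946
fib(22) = fib(21) + fib(20) = 10946 + 6765 = 17711
fib(23) = fib(22) + fib(21) = 17711 + 10946 = 28657
fib(24) = fib(23) + fib(22) = 28657 + 17711 = 46368
fib(25) = fib(24) + fib(23) = 46368 + 28657 = 75025

75025


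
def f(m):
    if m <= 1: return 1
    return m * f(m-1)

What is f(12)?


f(12)
= 12 * f(11)
= 12 * 11 * f(10)
= 12 * 11 * 10 * f(9)
= 12 * 11 * 10 * 9 * f(8)
= 12 * 11 * 10 * 9 * 8 * f(7)
= 12 * 11 * 10 * 9 * 8 * 7 * f(6)
= 12 * 11 * 10 * 9 * 8 * 7 * 6 * f(5)
= 12 * 11 * 10 * 9 * 8 * 7 * 6 * 5 * f(4)
= 12 * 11 * 10 * 9 * 8 * 7 * 6 * 5 * 4 * f(3)
= 12 * 11 * 10 * 9 * 8 * 7 * 6 * 5 * 4 * 3 * f(2)
= 12 * 11 * 10 * 9 * 8 * 7 * 6 * 5 * 4 * 3 * 2 * f(1)
= 12 * 11 * 10 * 9 * 8 * 7 * 6 * 5 * 4 * 3 * 2 * 1
= 479001600

479001600


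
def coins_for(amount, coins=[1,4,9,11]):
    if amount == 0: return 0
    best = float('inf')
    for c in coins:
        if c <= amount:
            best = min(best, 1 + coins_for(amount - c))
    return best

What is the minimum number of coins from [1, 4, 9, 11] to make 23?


Building up with DP:
coins_for(0) = 0
coins_for(1) = min(1+coins_for(0)=1+0=1) = 1
coins_for(2) = min(1+coins_for(1)=1+1=2) = 2
coins_for(3) = min(1+coins_for(2)=1+2=3) = 3
coins_for(4) = min(1+coins_for(3)=1+3=4, 1+coins_for(0)=1+0=1) = 1
coins_for(5) = min(1+coins_for(4)=1+1=2, 1+coins_for(1)=1+1=2) = 2
coins_for(6) = min(1+coins_for(5)=1+2=3, 1+coins_for(2)=1+2=3) = 3
coins_for(7) = min(1+coins_for(6)=1+3=4, 1+coins_for(3)=1+3=4) = 4
coins_for(8) = min(1+coins_for(7)=1+4=5, 1+coins_for(4)=1+1=2) = 2
coins_for(9) = min(1+coins_for(8)=1+2=3, 1+coins_for(5)=1+2=3, 1+coins_for(0)=1+0=1) = 1
coins_for(10) = min(1+coins_for(9)=1+1=2, 1+coins_for(6)=1+3=4, 1+coins_for(1)=1+1=2) = 2
coins_for(11) = min(1+coins_for(10)=1+2=3, 1+coins_for(7)=1+4=5, 1+coins_for(2)=1+2=3, 1+coins_for(0)=1+0=1) = 1
coins_for(12) = min(1+coins_for(11)=1+1=2, 1+coins_for(8)=1+2=3, 1+coins_for(3)=1+3=4, 1+coins_for(1)=1+1=2) = 2
coins_for(13) = min(1+coins_for(12)=1+2=3, 1+coins_for(9)=1+1=2, 1+coins_for(4)=1+1=2, 1+coins_for(2)=1+2=3) = 2
coins_for(14) = min(1+coins_for(13)=1+2=3, 1+coins_for(10)=1+2=3, 1+coins_for(5)=1+2=3, 1+coins_for(3)=1+3=4) = 3
coins_for(15) = min(1+coins_for(14)=1+3=4, 1+coins_for(11)=1+1=2, 1+coins_for(6)=1+3=4, 1+coins_for(4)=1+1=2) = 2
coins_for(16) = min(1+coins_for(15)=1+2=3, 1+coins_for(12)=1+2=3, 1+coins_for(7)=1+4=5, 1+coins_for(5)=1+2=3) = 3
coins_for(17) = min(1+coins_for(16)=1+3=4, 1+coins_for(13)=1+2=3, 1+coins_for(8)=1+2=3, 1+coins_for(6)=1+3=4) = 3
coins_for(18) = min(1+coins_for(17)=1+3=4, 1+coins_for(14)=1+3=4, 1+coins_for(9)=1+1=2, 1+coins_for(7)=1+4=5) = 2
coins_for(19) = min(1+coins_for(18)=1+2=3, 1+coins_for(15)=1+2=3, 1+coins_for(10)=1+2=3, 1+coins_for(8)=1+2=3) = 3
coins_for(20) = min(1+coins_for(19)=1+3=4, 1+coins_for(16)=1+3=4, 1+coins_for(11)=1+1=2, 1+coins_for(9)=1+1=2) = 2
coins_for(21) = min(1+coins_for(20)=1+2=3, 1+coins_for(17)=1+3=4, 1+coins_for(12)=1+2=3, 1+coins_for(10)=1+2=3) = 3
coins_for(22) = min(1+coins_for(21)=1+3=4, 1+coins_for(18)=1+2=3, 1+coins_for(13)=1+2=3, 1+coins_for(11)=1+1=2) = 2
coins_for(23) = min(1+coins_for(22)=1+2=3, 1+coins_for(19)=1+3=4, 1+coins_for(14)=1+3=4, 1+coins_for(12)=1+2=3) = 3

3


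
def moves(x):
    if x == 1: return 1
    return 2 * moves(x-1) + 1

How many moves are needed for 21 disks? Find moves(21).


moves(21) = 2 * moves(20) + 1
moves(20) = 2 * moves(19) + 1
moves(19) = 2 * moves(18) + 1
moves(18) = 2 * moves(17) + 1
moves(17) = 2 * moves(16) + 1
moves(16) = 2 * moves(15) + 1
moves(15) = 2 * moves(14) + 1
moves(14) = 2 * moves(13) + 1
moves(13) = 2 * moves(12) + 1
moves(12) = 2 * moves(11) + 1
moves(11) = 2 * moves(10) + 1
moves(10) = 2 * moves(9) + 1
moves(9) = 2 * moves(8) + 1
moves(8) = 2 * moves(7) + 1
moves(7) = 2 * moves(6) + 1
moves(6) = 2 * moves(5) + 1
moves(5) = 2 * moves(4) + 1
moves(4) = 2 * moves(3) + 1
moves(3) = 2 * moves(2) + 1
moves(2) = 2 * moves(1) + 1
moves(1) = 1  (base case)
moves(2) = 2 * 1 + 1 = 3
moves(3) = 2 * 3 + 1 = 7
moves(4) = 2 * 7 + 1 = 15
moves(5) = 2 * 15 + 1 = 31
moves(6) = 2 * 31 + 1 = 63
moves(7) = 2 * 63 + 1 = 127
moves(8) = 2 * 127 + 1 = 255
moves(9) = 2 * 255 + 1 = 511
moves(10) = 2 * 511 + 1 = 1023
moves(11) = 2 * 1023 + 1 = 2047
moves(12) = 2 * 2047 + 1 = 4095
moves(13) = 2 * 4095 + 1 = 8191
moves(14) = 2 * 8191 + 1 = 16383
moves(15) = 2 * 16383 + 1 = 32767
moves(16) = 2 * 32767 + 1 = 65535
moves(17) = 2 * 65535 + 1 = 131071
moves(18) = 2 * 131071 + 1 = 262143
moves(19) = 2 * 262143 + 1 = 524287
moves(20) = 2 * 524287 + 1 = 1048575
moves(21) = 2 * 1048575 + 1 = 2097151

2097151


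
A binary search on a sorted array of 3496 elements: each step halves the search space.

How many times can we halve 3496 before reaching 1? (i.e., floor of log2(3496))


3496 / 2 = 1748
1748 / 2 = 874
874 / 2 = 437
437 / 2 = 218
218 / 2 = 109
109 / 2 = 54
54 / 2 = 27
27 / 2 = 13
13 / 2 = 6
6 / 2 = 3
3 / 2 = 1
Reached 1 after 11 halvings

11


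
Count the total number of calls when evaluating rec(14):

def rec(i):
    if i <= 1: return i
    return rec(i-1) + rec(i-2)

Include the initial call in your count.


Let C(n) = total calls for rec(n)
C(0) = 1, C(1) = 1
C(2) = 1 + C(1) + C(0) = 1 + 1 + 1 = 3
C(3) = 1 + C(2) + C(1) = 1 + 3 + 1 = 5
C(4) = 1 + C(3) + C(2) = 1 + 5 + 3 = 9
C(5) = 1 + C(4) + C(3) = 1 + 9 + 5 = 15
C(6) = 1 + C(5) + C(4) = 1 + 15 + 9 = 25
C(7) = 1 + C(6) + C(5) = 1 + 25 + 15 = 41
C(8) = 1 + C(7) + C(6) = 1 + 41 + 25 = 67
C(9) = 1 + C(8) + C(7) = 1 + 67 + 41 = 109
C(10) = 1 + C(9) + C(8) = 1 + 109 + 67 = 177
C(11) = 1 + C(10) + C(9) = 1 + 177 + 109 = 287
C(12) = 1 + C(11) + C(10) = 1 + 287 + 177 = 465
C(13) = 1 + C(12) + C(11) = 1 + 465 + 287 = 753
C(14) = 1 + C(13) + C(12) = 1 + 753 + 465 = 1219

1219


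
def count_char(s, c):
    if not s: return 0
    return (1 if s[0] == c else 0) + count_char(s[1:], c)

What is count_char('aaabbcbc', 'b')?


s[0]='a' != 'b' -> 0
s[0]='a' != 'b' -> 0
s[0]='a' != 'b' -> 0
s[0]='b' == 'b' -> 1
s[0]='b' == 'b' -> 1
s[0]='c' != 'b' -> 0
s[0]='b' == 'b' -> 1
s[0]='c' != 'b' -> 0
Sum: 0 + 0 + 0 + 1 + 1 + 0 + 1 + 0 = 3

3


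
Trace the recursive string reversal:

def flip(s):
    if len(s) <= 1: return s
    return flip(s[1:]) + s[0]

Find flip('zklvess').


flip('zklvess') = flip('klvess') + 'z'
flip('klvess') = flip('lvess') + 'k'
flip('lvess') = flip('vess') + 'l'
flip('vess') = flip('ess') + 'v'
flip('ess') = flip('ss') + 'e'
flip('ss') = flip('s') + 's'
flip('s') = 's'  (base case)
Concatenating: 's' + 's' + 'e' + 'v' + 'l' + 'k' + 'z' = 'ssevlkz'

ssevlkz


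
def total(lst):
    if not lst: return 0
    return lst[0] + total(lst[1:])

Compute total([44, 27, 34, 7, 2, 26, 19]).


total([44, 27, 34, 7, 2, 26, 19]) = 44 + total([27, 34, 7, 2, 26, 19])
total([27, 34, 7, 2, 26, 19]) = 27 + total([34, 7, 2, 26, 19])
total([34, 7, 2, 26, 19]) = 34 + total([7, 2, 26, 19])
total([7, 2, 26, 19]) = 7 + total([2, 26, 19])
total([2, 26, 19]) = 2 + total([26, 19])
total([26, 19]) = 26 + total([19])
total([19]) = 19 + total([])
total([]) = 0  (base case)
Total: 44 + 27 + 34 + 7 + 2 + 26 + 19 + 0 = 159

159


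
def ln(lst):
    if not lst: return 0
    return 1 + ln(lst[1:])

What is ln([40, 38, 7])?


ln([40, 38, 7]) = 1 + ln([38, 7])
ln([38, 7]) = 1 + ln([7])
ln([7]) = 1 + ln([])
ln([]) = 0  (base case)
Unwinding: 1 + 1 + 1 + 0 = 3

3


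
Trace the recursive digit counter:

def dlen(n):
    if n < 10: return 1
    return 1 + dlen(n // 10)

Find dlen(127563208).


dlen(127563208) = 1 + dlen(12756320)
dlen(12756320) = 1 + dlen(1275632)
dlen(1275632) = 1 + dlen(127563)
dlen(127563) = 1 + dlen(12756)
dlen(12756) = 1 + dlen(1275)
dlen(1275) = 1 + dlen(127)
dlen(127) = 1 + dlen(12)
dlen(12) = 1 + dlen(1)
dlen(1) = 1  (base case: 1 < 10)
Unwinding: 1 + 1 + 1 + 1 + 1 + 1 + 1 + 1 + 1 = 9

9


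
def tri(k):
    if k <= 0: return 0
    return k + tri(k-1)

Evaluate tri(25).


tri(25)
= 25 + 24 + 23 + 22 + 21 + 20 + 19 + 18 + 17 + 16 + 15 + 14 + 13 + 12 + 11 + 10 + 9 + 8 + 7 + 6 + 5 + 4 + 3 + 2 + 1 + tri(0)
= 25 + 24 + 23 + 22 + 21 + 20 + 19 + 18 + 17 + 16 + 15 + 14 + 13 + 12 + 11 + 10 + 9 + 8 + 7 + 6 + 5 + 4 + 3 + 2 + 1 + 0
= 325

325


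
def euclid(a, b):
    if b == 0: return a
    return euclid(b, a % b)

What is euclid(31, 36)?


euclid(31, 36) = euclid(36, 31)
euclid(36, 31) = euclid(31, 5)
euclid(31, 5) = euclid(5, 1)
euclid(5, 1) = euclid(1, 0)
euclid(1, 0) = 1  (base case)

1


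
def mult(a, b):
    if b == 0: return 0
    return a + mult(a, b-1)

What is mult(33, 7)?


mult(33, 7) = 33 + mult(33, 6)
mult(33, 6) = 33 + mult(33, 5)
mult(33, 5) = 33 + mult(33, 4)
mult(33, 4) = 33 + mult(33, 3)
mult(33, 3) = 33 + mult(33, 2)
mult(33, 2) = 33 + mult(33, 1)
mult(33, 1) = 33 + mult(33, 0)
mult(33, 0) = 0  (base case)
Total: 33 + 33 + 33 + 33 + 33 + 33 + 33 + 0 = 231

231


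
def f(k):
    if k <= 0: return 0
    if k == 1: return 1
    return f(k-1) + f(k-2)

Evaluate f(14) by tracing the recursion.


Computing f(14) bottom-up:
f(0) = 0
f(1) = 1
f(2) = f(1) + f(0) = 1 + 0 = 1
f(3) = f(2) + f(1) = 1 + 1 = 2
f(4) = f(3) + f(2) = 2 + 1 = 3
f(5) = f(4) + f(3) = 3 + 2 = 5
f(6) = f(5) + f(4) = 5 + 3 = 8
f(7) = f(6) + f(5) = 8 + 5 = 13
f(8) = f(7) + f(6) = 13 + 8 = 21
f(9) = f(8) + f(7) = 21 + 13 = 34
f(10) = f(9) + f(8) = 34 + 21 = 55
f(11) = f(10) + f(9) = 55 + 34 = 89
f(12) = f(11) + f(10) = 89 + 55 = 144
f(13) = f(12) + f(11) = 144 + 89 = 233
f(14) = f(13) + f(12) = 233 + 144 = 377

377


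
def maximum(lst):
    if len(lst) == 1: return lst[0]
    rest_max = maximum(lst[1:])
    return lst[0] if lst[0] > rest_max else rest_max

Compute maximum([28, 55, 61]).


maximum([28, 55, 61]): compare 28 with maximum([55, 61])
maximum([55, 61]): compare 55 with maximum([61])
maximum([61]) = 61  (base case)
Compare 55 with 61 -> 61
Compare 28 with 61 -> 61

61


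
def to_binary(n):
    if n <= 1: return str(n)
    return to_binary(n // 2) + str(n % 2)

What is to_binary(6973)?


to_binary(6973) = to_binary(3486) + '1'
to_binary(3486) = to_binary(1743) + '0'
to_binary(1743) = to_binary(871) + '1'
to_binary(871) = to_binary(435) + '1'
to_binary(435) = to_binary(217) + '1'
to_binary(217) = to_binary(108) + '1'
to_binary(108) = to_binary(54) + '0'
to_binary(54) = to_binary(27) + '0'
to_binary(27) = to_binary(13) + '1'
to_binary(13) = to_binary(6) + '1'
to_binary(6) = to_binary(3) + '0'
to_binary(3) = to_binary(1) + '1'
to_binary(1) = '1'  (base case)
Concatenating: '1' + '1' + '0' + '1' + '1' + '0' + '0' + '1' + '1' + '1' + '1' + '0' + '1' = '1101100111101'

1101100111101


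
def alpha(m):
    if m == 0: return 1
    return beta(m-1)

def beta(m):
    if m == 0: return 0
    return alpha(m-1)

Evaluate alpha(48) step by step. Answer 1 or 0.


alpha(48) = beta(47)
beta(47) = alpha(46)
alpha(46) = beta(45)
beta(45) = alpha(44)
alpha(44) = beta(43)
beta(43) = alpha(42)
alpha(42) = beta(41)
beta(41) = alpha(40)
alpha(40) = beta(39)
beta(39) = alpha(38)
alpha(38) = beta(37)
beta(37) = alpha(36)
alpha(36) = beta(35)
beta(35) = alpha(34)
alpha(34) = beta(33)
beta(33) = alpha(32)
alpha(32) = beta(31)
beta(31) = alpha(30)
alpha(30) = beta(29)
beta(29) = alpha(28)
alpha(28) = beta(27)
beta(27) = alpha(26)
alpha(26) = beta(25)
beta(25) = alpha(24)
alpha(24) = beta(23)
beta(23) = alpha(22)
alpha(22) = beta(21)
beta(21) = alpha(20)
alpha(20) = beta(19)
beta(19) = alpha(18)
alpha(18) = beta(17)
beta(17) = alpha(16)
alpha(16) = beta(15)
beta(15) = alpha(14)
alpha(14) = beta(13)
beta(13) = alpha(12)
alpha(12) = beta(11)
beta(11) = alpha(10)
alpha(10) = beta(9)
beta(9) = alpha(8)
alpha(8) = beta(7)
beta(7) = alpha(6)
alpha(6) = beta(5)
beta(5) = alpha(4)
alpha(4) = beta(3)
beta(3) = alpha(2)
alpha(2) = beta(1)
beta(1) = alpha(0)
alpha(0) = 1  (base case)
Result: 1

1


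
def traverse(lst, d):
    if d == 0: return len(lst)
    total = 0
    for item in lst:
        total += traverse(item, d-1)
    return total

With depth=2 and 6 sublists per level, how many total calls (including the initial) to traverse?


At depth 0 (root): 1 call
At depth 1: each of 1 parents calls traverse on 6 children = 6 calls
At depth 2: each of 6 parents calls traverse on 6 children = 36 calls
Total: 1 + 6 + 36 = 43

43


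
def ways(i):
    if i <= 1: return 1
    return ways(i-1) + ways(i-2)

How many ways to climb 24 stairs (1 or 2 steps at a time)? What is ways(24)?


Building up from base cases:
ways(0) = 1
ways(1) = 1
ways(2) = ways(1) + ways(0) = 1 + 1 = 2
ways(3) = ways(2) + ways(1) = 2 + 1 = 3
ways(4) = ways(3) + ways(2) = 3 + 2 = 5
ways(5) = ways(4) + ways(3) = 5 + 3 = 8
ways(6) = ways(5) + ways(4) = 8 + 5 = 13
ways(7) = ways(6) + ways(5) = 13 + 8 = 21
ways(8) = ways(7) + ways(6) = 21 + 13 = 34
ways(9) = ways(8) + ways(7) = 34 + 21 = 55
ways(10) = ways(9) + ways(8) = 55 + 34 = 89
ways(11) = ways(10) + ways(9) = 89 + 55 = 144
ways(12) = ways(11) + ways(10) = 144 + 89 = 233
ways(13) = ways(12) + ways(11) = 233 + 144 = 377
ways(14) = ways(13) + ways(12) = 377 + 233 = 610
ways(15) = ways(14) + ways(13) = 610 + 377 = 987
ways(16) = ways(15) + ways(14) = 987 + 610 = 1597
ways(17) = ways(16) + ways(15) = 1597 + 987 = 2584
ways(18) = ways(17) + ways(16) = 2584 + 1597 = 4181
ways(19) = ways(18) + ways(17) = 4181 + 2584 = 6765
ways(20) = ways(19) + ways(18) = 6765 + 4181 = 10946
ways(21) = ways(20) + ways(19) = 10946 + 6765 = 17711
ways(22) = ways(21) + ways(20) = 17711 + 10946 = 28657
ways(23) = ways(22) + ways(21) = 28657 + 17711 = 46368
ways(24) = ways(23) + ways(22) = 46368 + 28657 = 75025

75025


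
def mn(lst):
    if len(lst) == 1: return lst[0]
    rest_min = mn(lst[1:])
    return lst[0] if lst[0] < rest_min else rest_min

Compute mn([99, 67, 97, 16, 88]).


mn([99, 67, 97, 16, 88]): compare 99 with mn([67, 97, 16, 88])
mn([67, 97, 16, 88]): compare 67 with mn([97, 16, 88])
mn([97, 16, 88]): compare 97 with mn([16, 88])
mn([16, 88]): compare 16 with mn([88])
mn([88]) = 88  (base case)
Compare 16 with 88 -> 16
Compare 97 with 16 -> 16
Compare 67 with 16 -> 16
Compare 99 with 16 -> 16

16


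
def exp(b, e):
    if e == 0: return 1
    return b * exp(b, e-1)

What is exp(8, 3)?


exp(8, 3)
= 8 * exp(8, 2)
= 8 * 8 * exp(8, 1)
= 8 * 8 * 8 * exp(8, 0)
= 8 * 8 * 8 * 1
= 512

512


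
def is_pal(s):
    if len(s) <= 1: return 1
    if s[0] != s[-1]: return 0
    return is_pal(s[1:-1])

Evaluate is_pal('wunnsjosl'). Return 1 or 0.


is_pal('wunnsjosl'): s[0]='w' != s[-1]='l' -> return 0
Result: 0 (not a palindrome)

0


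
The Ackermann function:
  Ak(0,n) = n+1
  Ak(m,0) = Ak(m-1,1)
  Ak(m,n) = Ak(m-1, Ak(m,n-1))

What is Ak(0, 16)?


Ak(0, 16) = 17
Result: Ak(0, 16) = 17

17


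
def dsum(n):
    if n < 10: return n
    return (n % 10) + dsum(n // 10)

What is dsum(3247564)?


dsum(3247564) = 4 + dsum(324756)
dsum(324756) = 6 + dsum(32475)
dsum(32475) = 5 + dsum(3247)
dsum(3247) = 7 + dsum(324)
dsum(324) = 4 + dsum(32)
dsum(32) = 2 + dsum(3)
dsum(3) = 3  (base case)
Total: 4 + 6 + 5 + 7 + 4 + 2 + 3 = 31

31


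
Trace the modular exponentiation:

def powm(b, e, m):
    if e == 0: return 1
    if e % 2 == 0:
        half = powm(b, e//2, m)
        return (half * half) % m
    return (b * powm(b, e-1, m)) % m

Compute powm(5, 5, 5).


powm(5, 5, 5): e is odd, compute powm(5, 4, 5)
  powm(5, 4, 5): e is even, compute powm(5, 2, 5)
    powm(5, 2, 5): e is even, compute powm(5, 1, 5)
      powm(5, 1, 5): e is odd, compute powm(5, 0, 5)
        powm(5, 0, 5) = 1
      (5 * 1) % 5 = 0
    half=0, (0*0) % 5 = 0
  half=0, (0*0) % 5 = 0
(5 * 0) % 5 = 0

0


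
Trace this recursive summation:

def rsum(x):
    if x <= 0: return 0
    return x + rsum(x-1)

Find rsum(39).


rsum(39)
= 39 + 38 + 37 + 36 + 35 + 34 + 33 + 32 + 31 + 30 + 29 + 28 + 27 + 26 + 25 + 24 + 23 + 22 + 21 + 20 + 19 + 18 + 17 + 16 + 15 + 14 + 13 + 12 + 11 + 10 + 9 + 8 + 7 + 6 + 5 + 4 + 3 + 2 + 1 + rsum(0)
= 39 + 38 + 37 + 36 + 35 + 34 + 33 + 32 + 31 + 30 + 29 + 28 + 27 + 26 + 25 + 24 + 23 + 22 + 21 + 20 + 19 + 18 + 17 + 16 + 15 + 14 + 13 + 12 + 11 + 10 + 9 + 8 + 7 + 6 + 5 + 4 + 3 + 2 + 1 + 0
= 780

780


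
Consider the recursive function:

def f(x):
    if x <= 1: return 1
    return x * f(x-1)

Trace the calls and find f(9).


f(9)
= 9 * f(8)
= 9 * 8 * f(7)
= 9 * 8 * 7 * f(6)
= 9 * 8 * 7 * 6 * f(5)
= 9 * 8 * 7 * 6 * 5 * f(4)
= 9 * 8 * 7 * 6 * 5 * 4 * f(3)
= 9 * 8 * 7 * 6 * 5 * 4 * 3 * f(2)
= 9 * 8 * 7 * 6 * 5 * 4 * 3 * 2 * f(1)
= 9 * 8 * 7 * 6 * 5 * 4 * 3 * 2 * 1
= 362880

362880


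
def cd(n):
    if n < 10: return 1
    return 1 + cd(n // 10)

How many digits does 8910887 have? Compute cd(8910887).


cd(8910887) = 1 + cd(891088)
cd(891088) = 1 + cd(89108)
cd(89108) = 1 + cd(8910)
cd(8910) = 1 + cd(891)
cd(891) = 1 + cd(89)
cd(89) = 1 + cd(8)
cd(8) = 1  (base case: 8 < 10)
Unwinding: 1 + 1 + 1 + 1 + 1 + 1 + 1 = 7

7


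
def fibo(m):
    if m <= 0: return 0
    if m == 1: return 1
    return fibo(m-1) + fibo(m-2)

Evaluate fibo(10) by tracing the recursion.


Computing fibo(10) bottom-up:
fibo(0) = 0
fibo(1) = 1
fibo(2) = fibo(1) + fibo(0) = 1 + 0 = 1
fibo(3) = fibo(2) + fibo(1) = 1 + 1 = 2
fibo(4) = fibo(3) + fibo(2) = 2 + 1 = 3
fibo(5) = fibo(4) + fibo(3) = 3 + 2 = 5
fibo(6) = fibo(5) + fibo(4) = 5 + 3 = 8
fibo(7) = fibo(6) + fibo(5) = 8 + 5 = 13
fibo(8) = fibo(7) + fibo(6) = 13 + 8 = 21
fibo(9) = fibo(8) + fibo(7) = 21 + 13 = 34
fibo(10) = fibo(9) + fibo(8) = 34 + 21 = 55

55


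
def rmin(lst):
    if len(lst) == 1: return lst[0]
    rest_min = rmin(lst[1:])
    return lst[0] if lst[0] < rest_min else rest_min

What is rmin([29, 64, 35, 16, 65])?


rmin([29, 64, 35, 16, 65]): compare 29 with rmin([64, 35, 16, 65])
rmin([64, 35, 16, 65]): compare 64 with rmin([35, 16, 65])
rmin([35, 16, 65]): compare 35 with rmin([16, 65])
rmin([16, 65]): compare 16 with rmin([65])
rmin([65]) = 65  (base case)
Compare 16 with 65 -> 16
Compare 35 with 16 -> 16
Compare 64 with 16 -> 16
Compare 29 with 16 -> 16

16


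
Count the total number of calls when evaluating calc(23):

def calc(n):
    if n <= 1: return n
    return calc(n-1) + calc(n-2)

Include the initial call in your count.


Let C(n) = total calls for calc(n)
C(0) = 1, C(1) = 1
C(2) = 1 + C(1) + C(0) = 1 + 1 + 1 = 3
C(3) = 1 + C(2) + C(1) = 1 + 3 + 1 = 5
C(4) = 1 + C(3) + C(2) = 1 + 5 + 3 = 9
C(5) = 1 + C(4) + C(3) = 1 + 9 + 5 = 15
C(6) = 1 + C(5) + C(4) = 1 + 15 + 9 = 25
C(7) = 1 + C(6) + C(5) = 1 + 25 + 15 = 41
C(8) = 1 + C(7) + C(6) = 1 + 41 + 25 = 67
C(9) = 1 + C(8) + C(7) = 1 + 67 + 41 = 109
C(10) = 1 + C(9) + C(8) = 1 + 109 + 67 = 177
C(11) = 1 + C(10) + C(9) = 1 + 177 + 109 = 287
C(12) = 1 + C(11) + C(10) = 1 + 287 + 177 = 465
C(13) = 1 + C(12) + C(11) = 1 + 465 + 287 = 753
C(14) = 1 + C(13) + C(12) = 1 + 753 + 465 = 1219
C(15) = 1 + C(14) + C(13) = 1 + 1219 + 753 = 1973
C(16) = 1 + C(15) + C(14) = 1 + 1973 + 1219 = 3193
C(17) = 1 + C(16) + C(15) = 1 + 3193 + 1973 = 5167
C(18) = 1 + C(17) + C(16) = 1 + 5167 + 3193 = 8361
C(19) = 1 + C(18) + C(17) = 1 + 8361 + 5167 = 13529
C(20) = 1 + C(19) + C(18) = 1 + 13529 + 8361 = 21891
C(21) = 1 + C(20) + C(19) = 1 + 21891 + 13529 = 35421
C(22) = 1 + C(21) + C(20) = 1 + 35421 + 21891 = 57313
C(23) = 1 + C(22) + C(21) = 1 + 57313 + 35421 = 92735

92735


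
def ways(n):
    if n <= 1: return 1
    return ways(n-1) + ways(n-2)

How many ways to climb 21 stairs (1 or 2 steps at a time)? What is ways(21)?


Building up from base cases:
ways(0) = 1
ways(1) = 1
ways(2) = ways(1) + ways(0) = 1 + 1 = 2
ways(3) = ways(2) + ways(1) = 2 + 1 = 3
ways(4) = ways(3) + ways(2) = 3 + 2 = 5
ways(5) = ways(4) + ways(3) = 5 + 3 = 8
ways(6) = ways(5) + ways(4) = 8 + 5 = 13
ways(7) = ways(6) + ways(5) = 13 + 8 = 21
ways(8) = ways(7) + ways(6) = 21 + 13 = 34
ways(9) = ways(8) + ways(7) = 34 + 21 = 55
ways(10) = ways(9) + ways(8) = 55 + 34 = 89
ways(11) = ways(10) + ways(9) = 89 + 55 = 144
ways(12) = ways(11) + ways(10) = 144 + 89 = 233
ways(13) = ways(12) + ways(11) = 233 + 144 = 377
ways(14) = ways(13) + ways(12) = 377 + 233 = 610
ways(15) = ways(14) + ways(13) = 610 + 377 = 987
ways(16) = ways(15) + ways(14) = 987 + 610 = 1597
ways(17) = ways(16) + ways(15) = 1597 + 987 = 2584
ways(18) = ways(17) + ways(16) = 2584 + 1597 = 4181
ways(19) = ways(18) + ways(17) = 4181 + 2584 = 6765
ways(20) = ways(19) + ways(18) = 6765 + 4181 = 10946
ways(21) = ways(20) + ways(19) = 10946 + 6765 = 17711

17711


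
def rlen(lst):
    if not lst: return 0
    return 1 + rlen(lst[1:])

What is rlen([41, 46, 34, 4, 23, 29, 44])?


rlen([41, 46, 34, 4, 23, 29, 44]) = 1 + rlen([46, 34, 4, 23, 29, 44])
rlen([46, 34, 4, 23, 29, 44]) = 1 + rlen([34, 4, 23, 29, 44])
rlen([34, 4, 23, 29, 44]) = 1 + rlen([4, 23, 29, 44])
rlen([4, 23, 29, 44]) = 1 + rlen([23, 29, 44])
rlen([23, 29, 44]) = 1 + rlen([29, 44])
rlen([29, 44]) = 1 + rlen([44])
rlen([44]) = 1 + rlen([])
rlen([]) = 0  (base case)
Unwinding: 1 + 1 + 1 + 1 + 1 + 1 + 1 + 0 = 7

7


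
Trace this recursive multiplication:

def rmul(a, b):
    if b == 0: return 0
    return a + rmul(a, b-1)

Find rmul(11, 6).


rmul(11, 6) = 11 + rmul(11, 5)
rmul(11, 5) = 11 + rmul(11, 4)
rmul(11, 4) = 11 + rmul(11, 3)
rmul(11, 3) = 11 + rmul(11, 2)
rmul(11, 2) = 11 + rmul(11, 1)
rmul(11, 1) = 11 + rmul(11, 0)
rmul(11, 0) = 0  (base case)
Total: 11 + 11 + 11 + 11 + 11 + 11 + 0 = 66

66


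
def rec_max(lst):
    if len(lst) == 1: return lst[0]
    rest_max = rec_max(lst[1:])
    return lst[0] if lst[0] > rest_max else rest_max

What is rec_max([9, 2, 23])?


rec_max([9, 2, 23]): compare 9 with rec_max([2, 23])
rec_max([2, 23]): compare 2 with rec_max([23])
rec_max([23]) = 23  (base case)
Compare 2 with 23 -> 23
Compare 9 with 23 -> 23

23


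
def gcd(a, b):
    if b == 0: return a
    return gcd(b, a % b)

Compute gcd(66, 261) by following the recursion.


gcd(66, 261) = gcd(261, 66)
gcd(261, 66) = gcd(66, 63)
gcd(66, 63) = gcd(63, 3)
gcd(63, 3) = gcd(3, 0)
gcd(3, 0) = 3  (base case)

3


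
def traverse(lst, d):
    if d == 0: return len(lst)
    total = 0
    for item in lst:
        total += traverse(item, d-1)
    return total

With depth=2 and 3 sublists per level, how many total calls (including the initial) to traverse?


At depth 0 (root): 1 call
At depth 1: each of 1 parents calls traverse on 3 children = 3 calls
At depth 2: each of 3 parents calls traverse on 3 children = 9 calls
Total: 1 + 3 + 9 = 13

13


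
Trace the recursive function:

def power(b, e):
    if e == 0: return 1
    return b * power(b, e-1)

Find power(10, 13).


power(10, 13)
= 10 * power(10, 12)
= 10 * 10 * power(10, 11)
= 10 * 10 * 10 * power(10, 10)
= 10 * 10 * 10 * 10 * power(10, 9)
= 10 * 10 * 10 * 10 * 10 * power(10, 8)
= 10 * 10 * 10 * 10 * 10 * 10 * power(10, 7)
= 10 * 10 * 10 * 10 * 10 * 10 * 10 * power(10, 6)
= 10 * 10 * 10 * 10 * 10 * 10 * 10 * 10 * power(10, 5)
= 10 * 10 * 10 * 10 * 10 * 10 * 10 * 10 * 10 * power(10, 4)
= 10 * 10 * 10 * 10 * 10 * 10 * 10 * 10 * 10 * 10 * power(10, 3)
= 10 * 10 * 10 * 10 * 10 * 10 * 10 * 10 * 10 * 10 * 10 * power(10, 2)
= 10 * 10 * 10 * 10 * 10 * 10 * 10 * 10 * 10 * 10 * 10 * 10 * power(10, 1)
= 10 * 10 * 10 * 10 * 10 * 10 * 10 * 10 * 10 * 10 * 10 * 10 * 10 * power(10, 0)
= 10 * 10 * 10 * 10 * 10 * 10 * 10 * 10 * 10 * 10 * 10 * 10 * 10 * 1
= 10000000000000

10000000000000


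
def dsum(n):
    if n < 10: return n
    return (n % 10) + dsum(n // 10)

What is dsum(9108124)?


dsum(9108124) = 4 + dsum(910812)
dsum(910812) = 2 + dsum(91081)
dsum(91081) = 1 + dsum(9108)
dsum(9108) = 8 + dsum(910)
dsum(910) = 0 + dsum(91)
dsum(91) = 1 + dsum(9)
dsum(9) = 9  (base case)
Total: 4 + 2 + 1 + 8 + 0 + 1 + 9 = 25

25


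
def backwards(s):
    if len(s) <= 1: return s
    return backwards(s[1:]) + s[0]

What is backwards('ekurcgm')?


backwards('ekurcgm') = backwards('kurcgm') + 'e'
backwards('kurcgm') = backwards('urcgm') + 'k'
backwards('urcgm') = backwards('rcgm') + 'u'
backwards('rcgm') = backwards('cgm') + 'r'
backwards('cgm') = backwards('gm') + 'c'
backwards('gm') = backwards('m') + 'g'
backwards('m') = 'm'  (base case)
Concatenating: 'm' + 'g' + 'c' + 'r' + 'u' + 'k' + 'e' = 'mgcruke'

mgcruke


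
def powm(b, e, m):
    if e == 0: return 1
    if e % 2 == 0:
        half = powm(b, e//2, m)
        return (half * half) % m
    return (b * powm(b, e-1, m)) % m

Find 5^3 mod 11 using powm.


powm(5, 3, 11): e is odd, compute powm(5, 2, 11)
  powm(5, 2, 11): e is even, compute powm(5, 1, 11)
    powm(5, 1, 11): e is odd, compute powm(5, 0, 11)
      powm(5, 0, 11) = 1
    (5 * 1) % 11 = 5
  half=5, (5*5) % 11 = 3
(5 * 3) % 11 = 4

4


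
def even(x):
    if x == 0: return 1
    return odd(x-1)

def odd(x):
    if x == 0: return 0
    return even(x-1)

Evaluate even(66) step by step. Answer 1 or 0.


even(66) = odd(65)
odd(65) = even(64)
even(64) = odd(63)
odd(63) = even(62)
even(62) = odd(61)
odd(61) = even(60)
even(60) = odd(59)
odd(59) = even(58)
even(58) = odd(57)
odd(57) = even(56)
even(56) = odd(55)
odd(55) = even(54)
even(54) = odd(53)
odd(53) = even(52)
even(52) = odd(51)
odd(51) = even(50)
even(50) = odd(49)
odd(49) = even(48)
even(48) = odd(47)
odd(47) = even(46)
even(46) = odd(45)
odd(45) = even(44)
even(44) = odd(43)
odd(43) = even(42)
even(42) = odd(41)
odd(41) = even(40)
even(40) = odd(39)
odd(39) = even(38)
even(38) = odd(37)
odd(37) = even(36)
even(36) = odd(35)
odd(35) = even(34)
even(34) = odd(33)
odd(33) = even(32)
even(32) = odd(31)
odd(31) = even(30)
even(30) = odd(29)
odd(29) = even(28)
even(28) = odd(27)
odd(27) = even(26)
even(26) = odd(25)
odd(25) = even(24)
even(24) = odd(23)
odd(23) = even(22)
even(22) = odd(21)
odd(21) = even(20)
even(20) = odd(19)
odd(19) = even(18)
even(18) = odd(17)
odd(17) = even(16)
even(16) = odd(15)
odd(15) = even(14)
even(14) = odd(13)
odd(13) = even(12)
even(12) = odd(11)
odd(11) = even(10)
even(10) = odd(9)
odd(9) = even(8)
even(8) = odd(7)
odd(7) = even(6)
even(6) = odd(5)
odd(5) = even(4)
even(4) = odd(3)
odd(3) = even(2)
even(2) = odd(1)
odd(1) = even(0)
even(0) = 1  (base case)
Result: 1

1


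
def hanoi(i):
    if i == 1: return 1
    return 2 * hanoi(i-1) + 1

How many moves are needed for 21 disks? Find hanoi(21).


hanoi(21) = 2 * hanoi(20) + 1
hanoi(20) = 2 * hanoi(19) + 1
hanoi(19) = 2 * hanoi(18) + 1
hanoi(18) = 2 * hanoi(17) + 1
hanoi(17) = 2 * hanoi(16) + 1
hanoi(16) = 2 * hanoi(15) + 1
hanoi(15) = 2 * hanoi(14) + 1
hanoi(14) = 2 * hanoi(13) + 1
hanoi(13) = 2 * hanoi(12) + 1
hanoi(12) = 2 * hanoi(11) + 1
hanoi(11) = 2 * hanoi(10) + 1
hanoi(10) = 2 * hanoi(9) + 1
hanoi(9) = 2 * hanoi(8) + 1
hanoi(8) = 2 * hanoi(7) + 1
hanoi(7) = 2 * hanoi(6) + 1
hanoi(6) = 2 * hanoi(5) + 1
hanoi(5) = 2 * hanoi(4) + 1
hanoi(4) = 2 * hanoi(3) + 1
hanoi(3) = 2 * hanoi(2) + 1
hanoi(2) = 2 * hanoi(1) + 1
hanoi(1) = 1  (base case)
hanoi(2) = 2 * 1 + 1 = 3
hanoi(3) = 2 * 3 + 1 = 7
hanoi(4) = 2 * 7 + 1 = 15
hanoi(5) = 2 * 15 + 1 = 31
hanoi(6) = 2 * 31 + 1 = 63
hanoi(7) = 2 * 63 + 1 = 127
hanoi(8) = 2 * 127 + 1 = 255
hanoi(9) = 2 * 255 + 1 = 511
hanoi(10) = 2 * 511 + 1 = 1023
hanoi(11) = 2 * 1023 + 1 = 2047
hanoi(12) = 2 * 2047 + 1 = 4095
hanoi(13) = 2 * 4095 + 1 = 8191
hanoi(14) = 2 * 8191 + 1 = 16383
hanoi(15) = 2 * 16383 + 1 = 32767
hanoi(16) = 2 * 32767 + 1 = 65535
hanoi(17) = 2 * 65535 + 1 = 131071
hanoi(18) = 2 * 131071 + 1 = 262143
hanoi(19) = 2 * 262143 + 1 = 524287
hanoi(20) = 2 * 524287 + 1 = 1048575
hanoi(21) = 2 * 1048575 + 1 = 2097151

2097151


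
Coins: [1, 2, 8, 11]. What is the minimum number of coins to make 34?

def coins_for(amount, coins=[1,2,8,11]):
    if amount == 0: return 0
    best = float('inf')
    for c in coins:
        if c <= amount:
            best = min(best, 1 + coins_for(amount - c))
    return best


Building up with DP:
coins_for(0) = 0
coins_for(1) = min(1+coins_for(0)=1+0=1) = 1
coins_for(2) = min(1+coins_for(1)=1+1=2, 1+coins_for(0)=1+0=1) = 1
coins_for(3) = min(1+coins_for(2)=1+1=2, 1+coins_for(1)=1+1=2) = 2
coins_for(4) = min(1+coins_for(3)=1+2=3, 1+coins_for(2)=1+1=2) = 2
coins_for(5) = min(1+coins_for(4)=1+2=3, 1+coins_for(3)=1+2=3) = 3
coins_for(6) = min(1+coins_for(5)=1+3=4, 1+coins_for(4)=1+2=3) = 3
coins_for(7) = min(1+coins_for(6)=1+3=4, 1+coins_for(5)=1+3=4) = 4
coins_for(8) = min(1+coins_for(7)=1+4=5, 1+coins_for(6)=1+3=4, 1+coins_for(0)=1+0=1) = 1
coins_for(9) = min(1+coins_for(8)=1+1=2, 1+coins_for(7)=1+4=5, 1+coins_for(1)=1+1=2) = 2
coins_for(10) = min(1+coins_for(9)=1+2=3, 1+coins_for(8)=1+1=2, 1+coins_for(2)=1+1=2) = 2
coins_for(11) = min(1+coins_for(10)=1+2=3, 1+coins_for(9)=1+2=3, 1+coins_for(3)=1+2=3, 1+coins_for(0)=1+0=1) = 1
coins_for(12) = min(1+coins_for(11)=1+1=2, 1+coins_for(10)=1+2=3, 1+coins_for(4)=1+2=3, 1+coins_for(1)=1+1=2) = 2
coins_for(13) = min(1+coins_for(12)=1+2=3, 1+coins_for(11)=1+1=2, 1+coins_for(5)=1+3=4, 1+coins_for(2)=1+1=2) = 2
coins_for(14) = min(1+coins_for(13)=1+2=3, 1+coins_for(12)=1+2=3, 1+coins_for(6)=1+3=4, 1+coins_for(3)=1+2=3) = 3
coins_for(15) = min(1+coins_for(14)=1+3=4, 1+coins_for(13)=1+2=3, 1+coins_for(7)=1+4=5, 1+coins_for(4)=1+2=3) = 3
coins_for(16) = min(1+coins_for(15)=1+3=4, 1+coins_for(14)=1+3=4, 1+coins_for(8)=1+1=2, 1+coins_for(5)=1+3=4) = 2
coins_for(17) = min(1+coins_for(16)=1+2=3, 1+coins_for(15)=1+3=4, 1+coins_for(9)=1+2=3, 1+coins_for(6)=1+3=4) = 3
coins_for(18) = min(1+coins_for(17)=1+3=4, 1+coins_for(16)=1+2=3, 1+coins_for(10)=1+2=3, 1+coins_for(7)=1+4=5) = 3
coins_for(19) = min(1+coins_for(18)=1+3=4, 1+coins_for(17)=1+3=4, 1+coins_for(11)=1+1=2, 1+coins_for(8)=1+1=2) = 2
coins_for(20) = min(1+coins_for(19)=1+2=3, 1+coins_for(18)=1+3=4, 1+coins_for(12)=1+2=3, 1+coins_for(9)=1+2=3) = 3
coins_for(21) = min(1+coins_for(20)=1+3=4, 1+coins_for(19)=1+2=3, 1+coins_for(13)=1+2=3, 1+coins_for(10)=1+2=3) = 3
coins_for(22) = min(1+coins_for(21)=1+3=4, 1+coins_for(20)=1+3=4, 1+coins_for(14)=1+3=4, 1+coins_for(11)=1+1=2) = 2
coins_for(23) = min(1+coins_for(22)=1+2=3, 1+coins_for(21)=1+3=4, 1+coins_for(15)=1+3=4, 1+coins_for(12)=1+2=3) = 3
coins_for(24) = min(1+coins_for(23)=1+3=4, 1+coins_for(22)=1+2=3, 1+coins_for(16)=1+2=3, 1+coins_for(13)=1+2=3) = 3
coins_for(25) = min(1+coins_for(24)=1+3=4, 1+coins_for(23)=1+3=4, 1+coins_for(17)=1+3=4, 1+coins_for(14)=1+3=4) = 4
coins_for(26) = min(1+coins_for(25)=1+4=5, 1+coins_for(24)=1+3=4, 1+coins_for(18)=1+3=4, 1+coins_for(15)=1+3=4) = 4
coins_for(27) = min(1+coins_for(26)=1+4=5, 1+coins_for(25)=1+4=5, 1+coins_for(19)=1+2=3, 1+coins_for(16)=1+2=3) = 3
coins_for(28) = min(1+coins_for(27)=1+3=4, 1+coins_for(26)=1+4=5, 1+coins_for(20)=1+3=4, 1+coins_for(17)=1+3=4) = 4
coins_for(29) = min(1+coins_for(28)=1+4=5, 1+coins_for(27)=1+3=4, 1+coins_for(21)=1+3=4, 1+coins_for(18)=1+3=4) = 4
coins_for(30) = min(1+coins_for(29)=1+4=5, 1+coins_for(28)=1+4=5, 1+coins_for(22)=1+2=3, 1+coins_for(19)=1+2=3) = 3
coins_for(31) = min(1+coins_for(30)=1+3=4, 1+coins_for(29)=1+4=5, 1+coins_for(23)=1+3=4, 1+coins_for(20)=1+3=4) = 4
coins_for(32) = min(1+coins_for(31)=1+4=5, 1+coins_for(30)=1+3=4, 1+coins_for(24)=1+3=4, 1+coins_for(21)=1+3=4) = 4
coins_for(33) = min(1+coins_for(32)=1+4=5, 1+coins_for(31)=1+4=5, 1+coins_for(25)=1+4=5, 1+coins_for(22)=1+2=3) = 3
coins_for(34) = min(1+coins_for(33)=1+3=4, 1+coins_for(32)=1+4=5, 1+coins_for(26)=1+4=5, 1+coins_for(23)=1+3=4) = 4

4
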